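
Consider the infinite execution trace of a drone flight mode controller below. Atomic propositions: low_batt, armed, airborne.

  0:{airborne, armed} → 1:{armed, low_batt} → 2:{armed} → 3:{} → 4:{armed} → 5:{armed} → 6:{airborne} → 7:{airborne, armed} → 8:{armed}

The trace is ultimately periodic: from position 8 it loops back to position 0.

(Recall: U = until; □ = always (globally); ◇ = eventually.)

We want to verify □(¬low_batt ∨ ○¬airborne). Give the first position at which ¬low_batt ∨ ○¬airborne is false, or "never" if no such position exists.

never

¬low_batt ∨ ○¬airborne holds at every position 0..8, and those are all the positions the trace ever visits, so the invariant □(¬low_batt ∨ ○¬airborne) is never violated.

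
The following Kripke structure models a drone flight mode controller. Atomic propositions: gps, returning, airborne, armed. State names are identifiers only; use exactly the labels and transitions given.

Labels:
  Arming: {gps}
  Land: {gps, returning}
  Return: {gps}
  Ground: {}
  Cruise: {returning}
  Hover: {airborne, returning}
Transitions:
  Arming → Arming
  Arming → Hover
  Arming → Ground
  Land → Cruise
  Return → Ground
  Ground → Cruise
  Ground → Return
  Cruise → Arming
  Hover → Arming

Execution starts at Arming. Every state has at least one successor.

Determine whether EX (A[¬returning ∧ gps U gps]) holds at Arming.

Holds

States satisfying A[¬returning ∧ gps U gps]: {Arming, Land, Return}.
States satisfying EX (A[¬returning ∧ gps U gps]): {Arming, Ground, Cruise, Hover}.
Arming ∈ Sat(EX (A[¬returning ∧ gps U gps])).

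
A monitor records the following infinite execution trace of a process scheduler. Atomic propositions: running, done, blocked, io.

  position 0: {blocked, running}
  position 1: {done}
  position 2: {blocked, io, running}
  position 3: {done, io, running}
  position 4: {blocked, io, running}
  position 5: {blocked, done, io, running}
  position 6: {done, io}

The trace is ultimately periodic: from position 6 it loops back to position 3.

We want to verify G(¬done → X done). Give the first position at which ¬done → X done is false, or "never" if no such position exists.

never

¬done → X done holds at every position 0..6, and those are all the positions the trace ever visits, so the invariant G(¬done → X done) is never violated.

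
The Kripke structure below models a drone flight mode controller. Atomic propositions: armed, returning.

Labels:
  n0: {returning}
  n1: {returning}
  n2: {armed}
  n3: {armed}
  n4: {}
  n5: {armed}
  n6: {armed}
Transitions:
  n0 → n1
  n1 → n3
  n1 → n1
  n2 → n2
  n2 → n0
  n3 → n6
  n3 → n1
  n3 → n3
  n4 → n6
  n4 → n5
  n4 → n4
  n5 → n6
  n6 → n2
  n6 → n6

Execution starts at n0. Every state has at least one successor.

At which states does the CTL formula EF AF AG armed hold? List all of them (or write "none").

none

States satisfying AF AG armed: ∅.
States satisfying EF AF AG armed: ∅.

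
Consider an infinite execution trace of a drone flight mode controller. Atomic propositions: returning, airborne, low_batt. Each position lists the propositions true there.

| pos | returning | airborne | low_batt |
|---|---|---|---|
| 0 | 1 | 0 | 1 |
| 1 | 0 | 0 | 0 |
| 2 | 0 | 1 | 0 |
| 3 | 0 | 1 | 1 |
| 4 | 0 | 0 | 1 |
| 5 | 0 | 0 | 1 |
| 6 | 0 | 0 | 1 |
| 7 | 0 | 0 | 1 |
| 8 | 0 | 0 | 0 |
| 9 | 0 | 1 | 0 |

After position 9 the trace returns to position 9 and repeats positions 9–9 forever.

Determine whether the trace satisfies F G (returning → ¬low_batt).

Yes

G (returning → ¬low_batt) holds at position 1, which is reachable from 0, so F G (returning → ¬low_batt) holds.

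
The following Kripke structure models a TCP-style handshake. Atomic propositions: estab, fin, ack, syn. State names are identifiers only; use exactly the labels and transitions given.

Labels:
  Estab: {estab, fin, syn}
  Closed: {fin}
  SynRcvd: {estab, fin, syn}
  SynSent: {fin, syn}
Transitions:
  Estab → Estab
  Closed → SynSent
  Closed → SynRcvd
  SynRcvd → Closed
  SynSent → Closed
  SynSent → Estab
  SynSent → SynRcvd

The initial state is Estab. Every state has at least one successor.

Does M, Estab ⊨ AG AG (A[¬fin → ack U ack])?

Does not hold

States satisfying AG (A[¬fin → ack U ack]): ∅.
States satisfying AG AG (A[¬fin → ack U ack]): ∅.
Estab is reachable from Estab and violates AG (A[¬fin → ack U ack]), so AG fails at Estab.
Estab ∉ Sat(AG AG (A[¬fin → ack U ack])).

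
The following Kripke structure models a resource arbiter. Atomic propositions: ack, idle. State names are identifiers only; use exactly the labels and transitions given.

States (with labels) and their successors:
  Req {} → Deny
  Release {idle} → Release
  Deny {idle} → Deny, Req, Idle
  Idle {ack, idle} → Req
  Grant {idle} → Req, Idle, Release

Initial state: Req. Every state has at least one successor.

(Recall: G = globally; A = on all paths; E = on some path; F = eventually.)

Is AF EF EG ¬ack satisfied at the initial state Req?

Satisfied

States satisfying EF EG ¬ack: {Req, Release, Deny, Idle, Grant}.
States satisfying AF EF EG ¬ack: {Req, Release, Deny, Idle, Grant}.
Req ∈ Sat(AF EF EG ¬ack).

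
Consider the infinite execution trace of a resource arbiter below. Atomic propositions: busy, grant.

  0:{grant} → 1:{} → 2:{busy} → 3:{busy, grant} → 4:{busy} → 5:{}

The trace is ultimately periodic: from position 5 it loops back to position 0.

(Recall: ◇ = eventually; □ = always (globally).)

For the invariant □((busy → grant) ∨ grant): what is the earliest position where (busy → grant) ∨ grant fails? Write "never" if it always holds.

2

Check (busy → grant) ∨ grant at each position in order: 0 ✓, 1 ✓.
At position 2 the labels are {busy}, so (busy → grant) ∨ grant is false there. This is the first violation.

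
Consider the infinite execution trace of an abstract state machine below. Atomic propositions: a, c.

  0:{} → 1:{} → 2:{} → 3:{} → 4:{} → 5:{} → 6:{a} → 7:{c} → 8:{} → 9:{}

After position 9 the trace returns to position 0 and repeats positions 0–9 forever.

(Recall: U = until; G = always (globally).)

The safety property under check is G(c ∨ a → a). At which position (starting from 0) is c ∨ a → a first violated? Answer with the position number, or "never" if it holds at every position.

Check c ∨ a → a at each position in order: 0 ✓, 1 ✓, 2 ✓, 3 ✓, 4 ✓, 5 ✓, 6 ✓.
At position 7 the labels are {c}, so c ∨ a → a is false there. This is the first violation.

7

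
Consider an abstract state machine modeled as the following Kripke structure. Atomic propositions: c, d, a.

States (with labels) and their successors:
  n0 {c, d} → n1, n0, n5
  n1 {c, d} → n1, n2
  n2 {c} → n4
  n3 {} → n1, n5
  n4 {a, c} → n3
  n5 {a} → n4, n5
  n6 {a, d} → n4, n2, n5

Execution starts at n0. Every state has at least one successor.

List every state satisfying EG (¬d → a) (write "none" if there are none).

{n0, n1, n5, n6}

States satisfying ¬d → a: {n0, n1, n4, n5, n6}.
States satisfying EG (¬d → a): {n0, n1, n5, n6}.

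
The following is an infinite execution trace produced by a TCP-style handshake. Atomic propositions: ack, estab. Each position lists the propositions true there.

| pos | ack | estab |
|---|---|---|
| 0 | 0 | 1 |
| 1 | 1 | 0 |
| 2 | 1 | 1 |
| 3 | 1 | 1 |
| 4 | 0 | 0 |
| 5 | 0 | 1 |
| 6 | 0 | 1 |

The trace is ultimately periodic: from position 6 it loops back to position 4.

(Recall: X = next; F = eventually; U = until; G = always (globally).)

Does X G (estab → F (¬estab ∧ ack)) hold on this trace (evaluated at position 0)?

Violated

The position after 0 is 1; G (estab → F (¬estab ∧ ack)) is false there.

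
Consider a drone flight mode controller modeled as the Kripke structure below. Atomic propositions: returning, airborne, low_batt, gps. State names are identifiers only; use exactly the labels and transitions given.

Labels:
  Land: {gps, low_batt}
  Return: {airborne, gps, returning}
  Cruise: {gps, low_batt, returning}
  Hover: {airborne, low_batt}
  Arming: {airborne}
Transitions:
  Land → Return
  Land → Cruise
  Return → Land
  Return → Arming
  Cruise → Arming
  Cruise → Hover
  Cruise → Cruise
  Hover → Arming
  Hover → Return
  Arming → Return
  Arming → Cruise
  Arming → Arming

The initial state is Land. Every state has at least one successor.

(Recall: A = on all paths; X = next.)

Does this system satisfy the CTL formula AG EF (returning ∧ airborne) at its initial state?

States satisfying EF (returning ∧ airborne): {Land, Return, Cruise, Hover, Arming}.
States satisfying AG EF (returning ∧ airborne): {Land, Return, Cruise, Hover, Arming}.
Every state reachable from Land satisfies EF (returning ∧ airborne).
Land ∈ Sat(AG EF (returning ∧ airborne)).

Holds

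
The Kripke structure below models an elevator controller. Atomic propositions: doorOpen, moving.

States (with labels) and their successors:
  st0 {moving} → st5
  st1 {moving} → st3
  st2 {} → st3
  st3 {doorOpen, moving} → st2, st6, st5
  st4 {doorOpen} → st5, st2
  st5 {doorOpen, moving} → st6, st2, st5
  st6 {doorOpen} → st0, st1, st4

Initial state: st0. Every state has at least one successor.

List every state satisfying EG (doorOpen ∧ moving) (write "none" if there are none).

{st3, st5}

States satisfying doorOpen ∧ moving: {st3, st5}.
States satisfying EG (doorOpen ∧ moving): {st3, st5}.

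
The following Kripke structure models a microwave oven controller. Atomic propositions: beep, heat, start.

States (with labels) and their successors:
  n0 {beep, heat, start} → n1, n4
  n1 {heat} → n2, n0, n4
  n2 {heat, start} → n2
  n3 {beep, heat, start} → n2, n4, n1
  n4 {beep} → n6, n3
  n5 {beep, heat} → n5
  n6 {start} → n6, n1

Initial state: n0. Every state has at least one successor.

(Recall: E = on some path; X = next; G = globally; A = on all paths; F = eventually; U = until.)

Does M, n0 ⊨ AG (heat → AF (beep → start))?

Holds

States satisfying heat → AF (beep → start): {n0, n1, n2, n3, n4, n6}.
States satisfying AG (heat → AF (beep → start)): {n0, n1, n2, n3, n4, n6}.
Every state reachable from n0 satisfies heat → AF (beep → start).
n0 ∈ Sat(AG (heat → AF (beep → start))).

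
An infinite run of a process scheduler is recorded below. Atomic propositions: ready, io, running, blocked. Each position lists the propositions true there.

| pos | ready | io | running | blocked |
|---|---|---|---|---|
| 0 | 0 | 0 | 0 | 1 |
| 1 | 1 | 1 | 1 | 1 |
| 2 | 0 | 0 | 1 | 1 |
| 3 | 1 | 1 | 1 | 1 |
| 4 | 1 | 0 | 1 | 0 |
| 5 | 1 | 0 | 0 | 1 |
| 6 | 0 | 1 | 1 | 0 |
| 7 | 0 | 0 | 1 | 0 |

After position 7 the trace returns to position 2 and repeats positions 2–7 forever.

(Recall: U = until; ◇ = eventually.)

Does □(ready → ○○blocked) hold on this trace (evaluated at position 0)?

ready → ○○blocked must hold at every position from 0 onward. It fails at position 4, so □(ready → ○○blocked) is false.
Positions where ready holds: 1, 3, 4, 5.
Check ○○blocked at each: 1→ok, 3→ok, 4→fails, 5→fails.

No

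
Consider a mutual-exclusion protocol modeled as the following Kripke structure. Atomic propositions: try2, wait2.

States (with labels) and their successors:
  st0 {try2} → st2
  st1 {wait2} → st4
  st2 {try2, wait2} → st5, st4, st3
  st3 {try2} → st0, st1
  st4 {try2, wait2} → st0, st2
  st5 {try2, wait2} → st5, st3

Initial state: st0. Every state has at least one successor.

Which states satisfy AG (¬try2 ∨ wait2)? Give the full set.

States satisfying ¬try2 ∨ wait2: {st1, st2, st4, st5}.
States satisfying AG (¬try2 ∨ wait2): ∅.

none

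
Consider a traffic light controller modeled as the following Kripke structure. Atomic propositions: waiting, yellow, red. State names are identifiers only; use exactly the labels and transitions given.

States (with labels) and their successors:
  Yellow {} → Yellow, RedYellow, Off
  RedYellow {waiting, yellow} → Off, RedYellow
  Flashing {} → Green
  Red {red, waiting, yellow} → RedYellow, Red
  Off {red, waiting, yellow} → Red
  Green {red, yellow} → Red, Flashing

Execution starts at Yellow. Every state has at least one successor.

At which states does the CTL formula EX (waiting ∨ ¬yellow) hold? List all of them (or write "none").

States satisfying waiting ∨ ¬yellow: {Yellow, RedYellow, Flashing, Red, Off}.
States satisfying EX (waiting ∨ ¬yellow): {Yellow, RedYellow, Red, Off, Green}.

{Yellow, RedYellow, Red, Off, Green}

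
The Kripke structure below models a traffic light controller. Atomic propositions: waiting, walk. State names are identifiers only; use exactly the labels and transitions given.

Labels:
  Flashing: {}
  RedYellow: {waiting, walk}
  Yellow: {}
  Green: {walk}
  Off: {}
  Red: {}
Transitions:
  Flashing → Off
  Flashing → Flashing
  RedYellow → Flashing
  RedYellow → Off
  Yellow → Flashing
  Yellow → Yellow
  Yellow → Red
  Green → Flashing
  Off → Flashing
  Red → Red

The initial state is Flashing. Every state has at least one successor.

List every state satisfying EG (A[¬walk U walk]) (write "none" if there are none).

none

States satisfying A[¬walk U walk]: {RedYellow, Green}.
States satisfying EG (A[¬walk U walk]): ∅.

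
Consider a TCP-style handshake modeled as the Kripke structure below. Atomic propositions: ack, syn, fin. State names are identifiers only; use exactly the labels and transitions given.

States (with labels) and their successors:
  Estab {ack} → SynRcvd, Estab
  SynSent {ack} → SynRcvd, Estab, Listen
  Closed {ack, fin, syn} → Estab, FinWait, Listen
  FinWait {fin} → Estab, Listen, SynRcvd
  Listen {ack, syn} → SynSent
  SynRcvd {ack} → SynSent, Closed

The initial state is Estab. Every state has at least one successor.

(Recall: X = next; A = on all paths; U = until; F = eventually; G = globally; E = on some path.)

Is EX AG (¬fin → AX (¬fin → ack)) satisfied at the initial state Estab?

States satisfying AG (¬fin → AX (¬fin → ack)): {Estab, SynSent, Closed, FinWait, Listen, SynRcvd}.
States satisfying EX AG (¬fin → AX (¬fin → ack)): {Estab, SynSent, Closed, FinWait, Listen, SynRcvd}.
Estab ∈ Sat(EX AG (¬fin → AX (¬fin → ack))).

Yes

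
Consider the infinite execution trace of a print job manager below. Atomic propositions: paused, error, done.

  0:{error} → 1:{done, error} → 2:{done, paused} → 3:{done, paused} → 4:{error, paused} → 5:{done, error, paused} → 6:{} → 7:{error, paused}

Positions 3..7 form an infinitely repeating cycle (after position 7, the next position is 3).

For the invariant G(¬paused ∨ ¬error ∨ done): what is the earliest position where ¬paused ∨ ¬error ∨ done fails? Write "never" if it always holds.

Check ¬paused ∨ ¬error ∨ done at each position in order: 0 ✓, 1 ✓, 2 ✓, 3 ✓.
At position 4 the labels are {error, paused}, so ¬paused ∨ ¬error ∨ done is false there. This is the first violation.

4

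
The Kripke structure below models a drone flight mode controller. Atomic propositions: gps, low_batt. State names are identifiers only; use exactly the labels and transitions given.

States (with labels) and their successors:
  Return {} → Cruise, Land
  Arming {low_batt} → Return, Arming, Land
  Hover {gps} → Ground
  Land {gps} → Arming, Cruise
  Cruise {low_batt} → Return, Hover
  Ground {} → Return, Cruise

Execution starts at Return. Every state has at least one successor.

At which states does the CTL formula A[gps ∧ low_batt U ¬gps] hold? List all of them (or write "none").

States satisfying gps ∧ low_batt: ∅.
States satisfying ¬gps: {Return, Arming, Cruise, Ground}.
States satisfying A[gps ∧ low_batt U ¬gps]: {Return, Arming, Cruise, Ground}.

{Return, Arming, Cruise, Ground}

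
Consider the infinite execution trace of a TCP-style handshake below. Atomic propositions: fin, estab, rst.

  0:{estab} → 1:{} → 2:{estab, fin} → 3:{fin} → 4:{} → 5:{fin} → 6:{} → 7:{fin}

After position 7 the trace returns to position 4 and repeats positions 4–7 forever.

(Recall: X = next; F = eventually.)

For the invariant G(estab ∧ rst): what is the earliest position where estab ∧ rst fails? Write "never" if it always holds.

At position 0 the labels are {estab}, so estab ∧ rst is false there. This is the first violation.

0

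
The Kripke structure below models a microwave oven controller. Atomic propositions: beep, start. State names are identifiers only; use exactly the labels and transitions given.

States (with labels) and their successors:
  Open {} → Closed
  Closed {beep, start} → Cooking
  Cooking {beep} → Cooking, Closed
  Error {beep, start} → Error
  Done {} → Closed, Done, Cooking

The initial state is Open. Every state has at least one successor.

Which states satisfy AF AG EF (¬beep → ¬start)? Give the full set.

States satisfying AG EF (¬beep → ¬start): {Open, Closed, Cooking, Error, Done}.
States satisfying AF AG EF (¬beep → ¬start): {Open, Closed, Cooking, Error, Done}.

{Open, Closed, Cooking, Error, Done}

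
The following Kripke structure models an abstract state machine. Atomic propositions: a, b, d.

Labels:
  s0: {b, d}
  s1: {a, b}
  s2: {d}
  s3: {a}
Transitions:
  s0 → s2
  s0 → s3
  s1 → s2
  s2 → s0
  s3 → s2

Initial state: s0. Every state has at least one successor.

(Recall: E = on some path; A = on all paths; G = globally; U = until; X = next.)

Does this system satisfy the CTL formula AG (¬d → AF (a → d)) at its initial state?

Yes

States satisfying ¬d → AF (a → d): {s0, s1, s2, s3}.
States satisfying AG (¬d → AF (a → d)): {s0, s1, s2, s3}.
Every state reachable from s0 satisfies ¬d → AF (a → d).
s0 ∈ Sat(AG (¬d → AF (a → d))).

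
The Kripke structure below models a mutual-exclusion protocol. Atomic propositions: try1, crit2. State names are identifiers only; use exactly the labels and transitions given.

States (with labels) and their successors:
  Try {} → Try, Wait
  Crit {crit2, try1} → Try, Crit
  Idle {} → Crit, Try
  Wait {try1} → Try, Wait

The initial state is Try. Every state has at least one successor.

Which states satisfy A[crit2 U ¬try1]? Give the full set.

{Try, Idle}

States satisfying crit2: {Crit}.
States satisfying ¬try1: {Try, Idle}.
States satisfying A[crit2 U ¬try1]: {Try, Idle}.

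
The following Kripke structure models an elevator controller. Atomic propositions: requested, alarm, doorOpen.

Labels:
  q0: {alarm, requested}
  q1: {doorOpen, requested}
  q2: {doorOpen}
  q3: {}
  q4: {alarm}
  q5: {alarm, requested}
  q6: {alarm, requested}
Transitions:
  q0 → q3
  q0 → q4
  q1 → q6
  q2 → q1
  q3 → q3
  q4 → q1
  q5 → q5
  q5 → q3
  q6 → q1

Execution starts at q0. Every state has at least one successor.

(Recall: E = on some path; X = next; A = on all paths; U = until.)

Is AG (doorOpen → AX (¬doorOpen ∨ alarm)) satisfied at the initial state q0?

States satisfying doorOpen → AX (¬doorOpen ∨ alarm): {q0, q1, q3, q4, q5, q6}.
States satisfying AG (doorOpen → AX (¬doorOpen ∨ alarm)): {q0, q1, q3, q4, q5, q6}.
Every state reachable from q0 satisfies doorOpen → AX (¬doorOpen ∨ alarm).
q0 ∈ Sat(AG (doorOpen → AX (¬doorOpen ∨ alarm))).

Satisfied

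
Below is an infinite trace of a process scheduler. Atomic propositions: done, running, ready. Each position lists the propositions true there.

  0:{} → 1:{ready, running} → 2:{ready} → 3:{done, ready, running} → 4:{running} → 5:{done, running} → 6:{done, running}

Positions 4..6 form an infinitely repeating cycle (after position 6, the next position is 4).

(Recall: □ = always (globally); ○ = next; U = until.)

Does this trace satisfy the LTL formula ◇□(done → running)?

□(done → running) holds at position 0, which is reachable from 0, so ◇□(done → running) holds.

Satisfied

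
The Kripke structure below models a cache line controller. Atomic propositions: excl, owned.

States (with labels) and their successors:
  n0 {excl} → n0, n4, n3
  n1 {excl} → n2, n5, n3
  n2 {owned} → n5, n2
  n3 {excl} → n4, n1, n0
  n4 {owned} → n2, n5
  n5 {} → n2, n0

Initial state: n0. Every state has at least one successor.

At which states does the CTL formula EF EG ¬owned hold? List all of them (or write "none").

States satisfying EG ¬owned: {n0, n1, n3, n5}.
States satisfying EF EG ¬owned: {n0, n1, n2, n3, n4, n5}.

{n0, n1, n2, n3, n4, n5}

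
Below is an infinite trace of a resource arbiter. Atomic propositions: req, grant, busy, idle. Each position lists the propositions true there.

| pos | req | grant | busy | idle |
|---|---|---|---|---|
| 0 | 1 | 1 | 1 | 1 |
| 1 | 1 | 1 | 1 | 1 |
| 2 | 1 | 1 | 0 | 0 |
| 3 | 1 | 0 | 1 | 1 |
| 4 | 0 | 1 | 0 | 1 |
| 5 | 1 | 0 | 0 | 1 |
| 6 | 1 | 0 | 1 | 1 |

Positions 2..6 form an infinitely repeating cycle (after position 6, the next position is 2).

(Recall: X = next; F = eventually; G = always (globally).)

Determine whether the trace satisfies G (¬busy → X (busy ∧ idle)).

¬busy → X (busy ∧ idle) must hold at every position from 0 onward. It fails at position 4, so G (¬busy → X (busy ∧ idle)) is false.
Positions where ¬busy holds: 2, 4, 5.
Check X (busy ∧ idle) at each: 2→ok, 4→fails, 5→ok.

No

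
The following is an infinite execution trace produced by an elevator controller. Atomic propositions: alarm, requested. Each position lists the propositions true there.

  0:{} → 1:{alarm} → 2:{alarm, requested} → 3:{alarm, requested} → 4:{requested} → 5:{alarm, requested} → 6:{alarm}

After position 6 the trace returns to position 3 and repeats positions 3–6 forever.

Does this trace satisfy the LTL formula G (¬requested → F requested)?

¬requested → F requested holds at every position 0..6, and those are all positions ever visited, so G (¬requested → F requested) holds.
Positions where ¬requested holds: 0, 1, 6.
Check F requested at each: 0→ok, 1→ok, 6→ok.

Holds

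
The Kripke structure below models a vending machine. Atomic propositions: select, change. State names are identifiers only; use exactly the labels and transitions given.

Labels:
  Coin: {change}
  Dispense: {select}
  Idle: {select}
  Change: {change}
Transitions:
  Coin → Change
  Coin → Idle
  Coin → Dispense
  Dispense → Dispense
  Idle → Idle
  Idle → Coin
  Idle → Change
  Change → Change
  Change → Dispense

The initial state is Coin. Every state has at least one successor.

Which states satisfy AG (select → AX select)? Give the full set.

{Dispense, Change}

States satisfying select → AX select: {Coin, Dispense, Change}.
States satisfying AG (select → AX select): {Dispense, Change}.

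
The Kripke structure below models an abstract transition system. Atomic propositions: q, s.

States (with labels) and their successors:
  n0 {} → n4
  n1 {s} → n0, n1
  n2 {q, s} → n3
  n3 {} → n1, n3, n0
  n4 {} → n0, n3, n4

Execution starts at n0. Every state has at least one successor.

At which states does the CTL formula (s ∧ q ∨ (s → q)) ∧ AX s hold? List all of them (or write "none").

States satisfying s ∧ q: {n2}.
States satisfying s → q: {n0, n2, n3, n4}.
States satisfying s ∧ q ∨ (s → q): {n0, n2, n3, n4}.
States satisfying s: {n1, n2}.
States satisfying AX s: ∅.
States satisfying (s ∧ q ∨ (s → q)) ∧ AX s: ∅.

none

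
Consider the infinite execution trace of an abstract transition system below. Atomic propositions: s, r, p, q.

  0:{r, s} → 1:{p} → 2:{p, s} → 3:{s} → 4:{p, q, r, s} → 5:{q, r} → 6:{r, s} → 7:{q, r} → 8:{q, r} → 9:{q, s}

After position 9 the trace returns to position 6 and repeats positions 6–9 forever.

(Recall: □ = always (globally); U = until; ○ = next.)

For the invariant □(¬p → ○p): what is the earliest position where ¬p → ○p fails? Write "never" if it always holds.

Check ¬p → ○p at each position in order: 0 ✓, 1 ✓, 2 ✓, 3 ✓, 4 ✓.
At position 5 the labels are {q, r} and the next position 6 has {r, s}, so ¬p → ○p is false there. This is the first violation.

5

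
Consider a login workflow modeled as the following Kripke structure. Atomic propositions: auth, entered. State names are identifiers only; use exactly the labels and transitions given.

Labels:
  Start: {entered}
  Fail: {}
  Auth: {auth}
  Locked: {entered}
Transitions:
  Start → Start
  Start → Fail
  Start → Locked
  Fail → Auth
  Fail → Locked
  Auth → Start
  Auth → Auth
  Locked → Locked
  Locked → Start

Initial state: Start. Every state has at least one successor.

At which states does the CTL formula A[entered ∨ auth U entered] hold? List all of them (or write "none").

States satisfying entered ∨ auth: {Start, Auth, Locked}.
States satisfying entered: {Start, Locked}.
States satisfying A[entered ∨ auth U entered]: {Start, Locked}.

{Start, Locked}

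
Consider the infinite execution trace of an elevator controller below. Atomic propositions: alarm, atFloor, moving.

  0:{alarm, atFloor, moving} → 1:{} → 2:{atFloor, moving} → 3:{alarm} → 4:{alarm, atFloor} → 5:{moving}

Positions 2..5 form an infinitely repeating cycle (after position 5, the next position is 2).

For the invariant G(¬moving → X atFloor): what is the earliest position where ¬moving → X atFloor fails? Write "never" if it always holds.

4

Check ¬moving → X atFloor at each position in order: 0 ✓, 1 ✓, 2 ✓, 3 ✓.
At position 4 the labels are {alarm, atFloor} and the next position 5 has {moving}, so ¬moving → X atFloor is false there. This is the first violation.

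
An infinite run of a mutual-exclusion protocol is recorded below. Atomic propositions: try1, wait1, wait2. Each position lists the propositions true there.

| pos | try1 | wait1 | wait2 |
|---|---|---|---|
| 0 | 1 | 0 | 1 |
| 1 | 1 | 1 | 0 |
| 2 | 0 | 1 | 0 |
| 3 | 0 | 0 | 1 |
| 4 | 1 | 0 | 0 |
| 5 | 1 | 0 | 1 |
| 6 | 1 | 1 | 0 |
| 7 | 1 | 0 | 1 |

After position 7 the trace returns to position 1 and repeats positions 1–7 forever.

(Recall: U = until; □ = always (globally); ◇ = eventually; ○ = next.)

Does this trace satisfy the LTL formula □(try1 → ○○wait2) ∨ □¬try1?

try1 → ○○wait2 must hold at every position from 0 onward. It fails at position 0, so □(try1 → ○○wait2) is false.
Positions where try1 holds: 0, 1, 4, 5, 6, 7.
Check ○○wait2 at each: 0→fails, 1→ok, 4→fails, 5→ok, 6→fails, 7→fails.
¬try1 must hold at every position from 0 onward. It fails at position 0, so □¬try1 is false.
At position 0: □(try1 → ○○wait2) is false; □¬try1 is false; so □(try1 → ○○wait2) ∨ □¬try1 is false.

Violated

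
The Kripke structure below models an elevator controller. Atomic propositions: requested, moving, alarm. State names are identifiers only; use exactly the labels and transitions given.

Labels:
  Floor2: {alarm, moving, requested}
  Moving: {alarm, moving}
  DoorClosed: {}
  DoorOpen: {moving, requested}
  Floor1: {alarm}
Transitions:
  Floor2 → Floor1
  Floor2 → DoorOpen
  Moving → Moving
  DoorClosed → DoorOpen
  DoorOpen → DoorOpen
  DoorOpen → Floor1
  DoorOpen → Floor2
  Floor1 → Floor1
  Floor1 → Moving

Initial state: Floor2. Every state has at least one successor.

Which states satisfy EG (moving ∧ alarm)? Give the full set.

States satisfying moving ∧ alarm: {Floor2, Moving}.
States satisfying EG (moving ∧ alarm): {Moving}.

{Moving}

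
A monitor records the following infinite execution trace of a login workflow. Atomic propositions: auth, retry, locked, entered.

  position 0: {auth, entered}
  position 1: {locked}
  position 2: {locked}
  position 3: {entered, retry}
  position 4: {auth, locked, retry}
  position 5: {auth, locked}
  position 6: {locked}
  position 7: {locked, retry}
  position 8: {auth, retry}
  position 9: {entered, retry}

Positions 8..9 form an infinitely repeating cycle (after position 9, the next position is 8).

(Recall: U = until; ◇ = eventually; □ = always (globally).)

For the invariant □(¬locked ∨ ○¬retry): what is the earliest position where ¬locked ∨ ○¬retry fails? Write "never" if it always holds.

Check ¬locked ∨ ○¬retry at each position in order: 0 ✓, 1 ✓.
At position 2 the labels are {locked} and the next position 3 has {entered, retry}, so ¬locked ∨ ○¬retry is false there. This is the first violation.

2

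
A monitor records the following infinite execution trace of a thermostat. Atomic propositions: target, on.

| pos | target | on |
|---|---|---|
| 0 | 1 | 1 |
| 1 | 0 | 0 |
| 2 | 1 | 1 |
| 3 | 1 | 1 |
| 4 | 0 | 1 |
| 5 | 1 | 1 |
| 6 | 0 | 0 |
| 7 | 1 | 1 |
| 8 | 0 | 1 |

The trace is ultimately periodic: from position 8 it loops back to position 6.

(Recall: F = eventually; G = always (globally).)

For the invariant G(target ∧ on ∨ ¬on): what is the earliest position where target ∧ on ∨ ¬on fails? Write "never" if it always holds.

Check target ∧ on ∨ ¬on at each position in order: 0 ✓, 1 ✓, 2 ✓, 3 ✓.
At position 4 the labels are {on}, so target ∧ on ∨ ¬on is false there. This is the first violation.

4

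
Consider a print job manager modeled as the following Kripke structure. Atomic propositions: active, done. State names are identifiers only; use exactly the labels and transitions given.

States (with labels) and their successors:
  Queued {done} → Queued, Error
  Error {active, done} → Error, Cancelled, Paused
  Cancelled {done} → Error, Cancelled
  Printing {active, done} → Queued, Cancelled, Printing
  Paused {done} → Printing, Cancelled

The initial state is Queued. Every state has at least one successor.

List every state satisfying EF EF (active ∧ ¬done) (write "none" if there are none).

States satisfying EF (active ∧ ¬done): ∅.
States satisfying EF EF (active ∧ ¬done): ∅.

none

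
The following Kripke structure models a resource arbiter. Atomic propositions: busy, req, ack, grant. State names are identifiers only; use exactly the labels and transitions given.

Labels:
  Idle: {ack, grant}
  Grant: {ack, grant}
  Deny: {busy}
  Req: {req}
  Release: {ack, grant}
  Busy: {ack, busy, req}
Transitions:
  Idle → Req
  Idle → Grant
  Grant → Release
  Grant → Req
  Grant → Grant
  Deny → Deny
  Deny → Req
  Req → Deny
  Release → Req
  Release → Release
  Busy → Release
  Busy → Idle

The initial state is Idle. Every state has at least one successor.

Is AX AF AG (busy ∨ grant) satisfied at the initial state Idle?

Does not hold

States satisfying AF AG (busy ∨ grant): ∅.
States satisfying AX AF AG (busy ∨ grant): ∅.
Idle ∉ Sat(AX AF AG (busy ∨ grant)).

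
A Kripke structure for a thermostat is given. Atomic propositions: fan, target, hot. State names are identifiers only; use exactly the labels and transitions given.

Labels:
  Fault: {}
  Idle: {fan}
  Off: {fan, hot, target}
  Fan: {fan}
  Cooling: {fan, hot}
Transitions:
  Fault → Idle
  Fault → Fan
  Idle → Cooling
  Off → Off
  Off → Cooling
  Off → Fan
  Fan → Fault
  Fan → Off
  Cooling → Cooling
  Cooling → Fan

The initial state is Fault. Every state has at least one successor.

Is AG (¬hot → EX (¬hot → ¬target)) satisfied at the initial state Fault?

States satisfying ¬hot → EX (¬hot → ¬target): {Fault, Idle, Off, Fan, Cooling}.
States satisfying AG (¬hot → EX (¬hot → ¬target)): {Fault, Idle, Off, Fan, Cooling}.
Every state reachable from Fault satisfies ¬hot → EX (¬hot → ¬target).
Fault ∈ Sat(AG (¬hot → EX (¬hot → ¬target))).

Satisfied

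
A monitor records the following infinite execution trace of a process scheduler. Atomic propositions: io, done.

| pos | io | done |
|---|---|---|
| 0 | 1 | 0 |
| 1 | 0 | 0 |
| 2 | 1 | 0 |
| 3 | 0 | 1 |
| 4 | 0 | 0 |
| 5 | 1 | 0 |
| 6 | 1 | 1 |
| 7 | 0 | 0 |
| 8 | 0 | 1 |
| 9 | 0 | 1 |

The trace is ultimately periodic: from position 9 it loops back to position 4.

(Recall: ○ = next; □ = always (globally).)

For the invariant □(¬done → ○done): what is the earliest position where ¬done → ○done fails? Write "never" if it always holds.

0

At position 0 the labels are {io} and the next position 1 has {}, so ¬done → ○done is false there. This is the first violation.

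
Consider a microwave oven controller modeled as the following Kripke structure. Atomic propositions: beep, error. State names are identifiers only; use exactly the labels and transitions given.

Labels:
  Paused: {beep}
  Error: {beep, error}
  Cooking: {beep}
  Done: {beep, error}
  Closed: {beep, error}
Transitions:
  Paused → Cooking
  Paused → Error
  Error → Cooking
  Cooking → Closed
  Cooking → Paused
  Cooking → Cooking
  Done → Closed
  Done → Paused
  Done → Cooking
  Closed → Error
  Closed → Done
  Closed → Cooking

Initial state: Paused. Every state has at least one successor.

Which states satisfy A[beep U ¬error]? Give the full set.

States satisfying beep: {Paused, Error, Cooking, Done, Closed}.
States satisfying ¬error: {Paused, Cooking}.
States satisfying A[beep U ¬error]: {Paused, Error, Cooking}.

{Paused, Error, Cooking}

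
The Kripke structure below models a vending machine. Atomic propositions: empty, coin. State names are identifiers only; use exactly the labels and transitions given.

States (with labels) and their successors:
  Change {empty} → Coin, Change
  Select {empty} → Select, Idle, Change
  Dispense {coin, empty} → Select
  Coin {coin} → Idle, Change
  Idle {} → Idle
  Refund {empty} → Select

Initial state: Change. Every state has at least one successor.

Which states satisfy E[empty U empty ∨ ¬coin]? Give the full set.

States satisfying empty: {Change, Select, Dispense, Refund}.
States satisfying empty ∨ ¬coin: {Change, Select, Dispense, Idle, Refund}.
States satisfying E[empty U empty ∨ ¬coin]: {Change, Select, Dispense, Idle, Refund}.

{Change, Select, Dispense, Idle, Refund}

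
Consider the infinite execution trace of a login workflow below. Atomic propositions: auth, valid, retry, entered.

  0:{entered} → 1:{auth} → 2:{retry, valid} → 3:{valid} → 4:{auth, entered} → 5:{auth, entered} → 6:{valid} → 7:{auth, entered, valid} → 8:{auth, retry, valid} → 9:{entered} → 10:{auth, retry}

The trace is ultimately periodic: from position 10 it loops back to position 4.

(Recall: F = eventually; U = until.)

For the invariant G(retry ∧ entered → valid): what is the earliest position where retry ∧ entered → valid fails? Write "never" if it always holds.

retry ∧ entered → valid holds at every position 0..10, and those are all the positions the trace ever visits, so the invariant G(retry ∧ entered → valid) is never violated.

never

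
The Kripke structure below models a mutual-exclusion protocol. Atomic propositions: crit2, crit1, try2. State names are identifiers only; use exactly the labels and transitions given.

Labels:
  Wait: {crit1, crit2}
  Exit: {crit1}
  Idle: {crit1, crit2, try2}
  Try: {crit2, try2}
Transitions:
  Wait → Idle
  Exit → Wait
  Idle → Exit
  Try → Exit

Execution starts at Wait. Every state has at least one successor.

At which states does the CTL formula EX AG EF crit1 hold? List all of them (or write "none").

{Wait, Exit, Idle, Try}

States satisfying AG EF crit1: {Wait, Exit, Idle, Try}.
States satisfying EX AG EF crit1: {Wait, Exit, Idle, Try}.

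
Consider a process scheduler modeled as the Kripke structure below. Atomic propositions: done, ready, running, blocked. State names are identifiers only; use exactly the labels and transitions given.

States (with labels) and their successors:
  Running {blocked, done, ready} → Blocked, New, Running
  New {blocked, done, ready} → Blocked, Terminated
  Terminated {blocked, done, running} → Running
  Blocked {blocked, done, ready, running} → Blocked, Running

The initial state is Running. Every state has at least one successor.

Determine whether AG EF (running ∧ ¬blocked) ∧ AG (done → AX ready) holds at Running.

Does not hold

States satisfying EF (running ∧ ¬blocked): ∅.
States satisfying AG EF (running ∧ ¬blocked): ∅.
States satisfying done → AX ready: {Running, Terminated, Blocked}.
States satisfying AG (done → AX ready): ∅.
States satisfying AG EF (running ∧ ¬blocked) ∧ AG (done → AX ready): ∅.
Running ∉ Sat(AG EF (running ∧ ¬blocked) ∧ AG (done → AX ready)).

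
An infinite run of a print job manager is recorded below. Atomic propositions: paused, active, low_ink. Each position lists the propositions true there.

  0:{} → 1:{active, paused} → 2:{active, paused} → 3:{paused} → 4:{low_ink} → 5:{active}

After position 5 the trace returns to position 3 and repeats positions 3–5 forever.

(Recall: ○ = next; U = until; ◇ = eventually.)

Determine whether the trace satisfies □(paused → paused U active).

Violated

paused → paused U active must hold at every position from 0 onward. It fails at position 3, so □(paused → paused U active) is false.
Positions where paused holds: 1, 2, 3.
Check paused U active at each: 1→ok, 2→ok, 3→fails.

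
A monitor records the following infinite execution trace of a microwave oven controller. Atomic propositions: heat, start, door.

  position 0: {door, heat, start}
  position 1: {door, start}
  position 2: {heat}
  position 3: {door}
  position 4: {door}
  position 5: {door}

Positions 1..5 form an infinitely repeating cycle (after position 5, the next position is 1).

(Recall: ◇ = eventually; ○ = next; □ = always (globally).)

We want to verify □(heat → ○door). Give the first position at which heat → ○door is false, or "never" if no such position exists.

never

heat → ○door holds at every position 0..5, and those are all the positions the trace ever visits, so the invariant □(heat → ○door) is never violated.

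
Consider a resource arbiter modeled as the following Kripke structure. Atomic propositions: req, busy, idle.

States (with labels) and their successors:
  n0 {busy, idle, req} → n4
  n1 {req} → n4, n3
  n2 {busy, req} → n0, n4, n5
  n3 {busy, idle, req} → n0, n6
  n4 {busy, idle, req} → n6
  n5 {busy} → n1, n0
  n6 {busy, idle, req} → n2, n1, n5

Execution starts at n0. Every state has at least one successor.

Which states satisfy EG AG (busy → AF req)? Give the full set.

States satisfying AG (busy → AF req): {n0, n1, n2, n3, n4, n5, n6}.
States satisfying EG AG (busy → AF req): {n0, n1, n2, n3, n4, n5, n6}.

{n0, n1, n2, n3, n4, n5, n6}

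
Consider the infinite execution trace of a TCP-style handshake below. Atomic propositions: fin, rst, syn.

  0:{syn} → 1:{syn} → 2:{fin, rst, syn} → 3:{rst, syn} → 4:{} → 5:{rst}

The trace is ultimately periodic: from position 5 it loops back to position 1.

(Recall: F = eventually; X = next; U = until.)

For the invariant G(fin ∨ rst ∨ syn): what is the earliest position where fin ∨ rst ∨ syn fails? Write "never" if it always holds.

4

Check fin ∨ rst ∨ syn at each position in order: 0 ✓, 1 ✓, 2 ✓, 3 ✓.
At position 4 the labels are {}, so fin ∨ rst ∨ syn is false there. This is the first violation.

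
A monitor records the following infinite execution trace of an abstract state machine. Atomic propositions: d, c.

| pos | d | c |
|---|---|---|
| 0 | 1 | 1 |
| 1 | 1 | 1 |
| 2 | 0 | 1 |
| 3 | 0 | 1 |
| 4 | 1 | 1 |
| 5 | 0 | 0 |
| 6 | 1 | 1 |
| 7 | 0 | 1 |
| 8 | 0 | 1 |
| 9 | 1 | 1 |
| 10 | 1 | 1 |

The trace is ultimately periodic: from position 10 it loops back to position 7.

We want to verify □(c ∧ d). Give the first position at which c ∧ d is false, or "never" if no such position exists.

2

Check c ∧ d at each position in order: 0 ✓, 1 ✓.
At position 2 the labels are {c}, so c ∧ d is false there. This is the first violation.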